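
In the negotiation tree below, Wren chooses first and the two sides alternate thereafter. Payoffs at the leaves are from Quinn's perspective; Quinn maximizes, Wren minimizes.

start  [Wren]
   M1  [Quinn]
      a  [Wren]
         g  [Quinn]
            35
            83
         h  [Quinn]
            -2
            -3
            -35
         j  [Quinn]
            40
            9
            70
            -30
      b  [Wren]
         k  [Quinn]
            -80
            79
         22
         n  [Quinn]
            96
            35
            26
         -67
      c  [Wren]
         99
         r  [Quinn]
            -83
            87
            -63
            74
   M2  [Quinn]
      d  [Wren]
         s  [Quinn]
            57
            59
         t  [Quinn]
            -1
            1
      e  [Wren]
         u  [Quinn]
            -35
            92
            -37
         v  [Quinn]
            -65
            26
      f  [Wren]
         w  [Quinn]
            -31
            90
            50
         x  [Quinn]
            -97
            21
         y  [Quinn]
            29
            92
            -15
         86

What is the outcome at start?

g (Quinn): max(35, 83) = 83
h (Quinn): max(-2, -3, -35) = -2
j (Quinn): max(40, 9, 70, -30) = 70
a (Wren): min(83, -2, 70) = -2
k (Quinn): max(-80, 79) = 79
n (Quinn): max(96, 35, 26) = 96
b (Wren): min(79, 22, 96, -67) = -67
r (Quinn): max(-83, 87, -63, 74) = 87
c (Wren): min(99, 87) = 87
M1 (Quinn): max(-2, -67, 87) = 87
s (Quinn): max(57, 59) = 59
t (Quinn): max(-1, 1) = 1
d (Wren): min(59, 1) = 1
u (Quinn): max(-35, 92, -37) = 92
v (Quinn): max(-65, 26) = 26
e (Wren): min(92, 26) = 26
w (Quinn): max(-31, 90, 50) = 90
x (Quinn): max(-97, 21) = 21
y (Quinn): max(29, 92, -15) = 92
f (Wren): min(90, 21, 92, 86) = 21
M2 (Quinn): max(1, 26, 21) = 26
start (Wren): min(87, 26) = 26

26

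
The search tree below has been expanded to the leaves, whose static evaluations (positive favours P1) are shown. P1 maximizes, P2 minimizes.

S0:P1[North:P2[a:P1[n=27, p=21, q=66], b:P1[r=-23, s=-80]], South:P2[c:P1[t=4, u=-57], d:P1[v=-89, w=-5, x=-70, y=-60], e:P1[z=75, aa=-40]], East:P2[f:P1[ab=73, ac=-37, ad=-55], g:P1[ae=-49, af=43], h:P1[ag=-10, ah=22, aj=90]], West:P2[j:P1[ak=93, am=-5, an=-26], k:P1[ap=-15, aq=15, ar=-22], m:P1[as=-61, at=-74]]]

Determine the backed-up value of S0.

a (P1): max(27, 21, 66) = 66
b (P1): max(-23, -80) = -23
North (P2): min(66, -23) = -23
c (P1): max(4, -57) = 4
d (P1): max(-89, -5, -70, -60) = -5
e (P1): max(75, -40) = 75
South (P2): min(4, -5, 75) = -5
f (P1): max(73, -37, -55) = 73
g (P1): max(-49, 43) = 43
h (P1): max(-10, 22, 90) = 90
East (P2): min(73, 43, 90) = 43
j (P1): max(93, -5, -26) = 93
k (P1): max(-15, 15, -22) = 15
m (P1): max(-61, -74) = -61
West (P2): min(93, 15, -61) = -61
S0 (P1): max(-23, -5, 43, -61) = 43

43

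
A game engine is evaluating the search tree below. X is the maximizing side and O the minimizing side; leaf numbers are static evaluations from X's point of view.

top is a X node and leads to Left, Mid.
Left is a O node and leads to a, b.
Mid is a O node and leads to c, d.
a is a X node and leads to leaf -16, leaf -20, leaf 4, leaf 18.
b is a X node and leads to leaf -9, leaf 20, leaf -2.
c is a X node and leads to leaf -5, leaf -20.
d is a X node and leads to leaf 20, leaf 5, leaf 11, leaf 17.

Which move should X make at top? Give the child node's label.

a (X): max(-16, -20, 4, 18) = 18
b (X): max(-9, 20, -2) = 20
Left (O): min(18, 20) = 18
c (X): max(-5, -20) = -5
d (X): max(20, 5, 11, 17) = 20
Mid (O): min(-5, 20) = -5
top (X): max(18, -5) = 18
X at top wants the highest of {Left=18, Mid=-5}, so chooses Left.

Left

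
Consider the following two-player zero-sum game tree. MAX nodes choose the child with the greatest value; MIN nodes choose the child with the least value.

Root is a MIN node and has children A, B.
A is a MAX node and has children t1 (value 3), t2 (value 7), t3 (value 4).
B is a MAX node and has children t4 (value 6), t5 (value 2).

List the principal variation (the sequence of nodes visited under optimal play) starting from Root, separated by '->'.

Root -> B -> t4

A (MAX): max(3, 7, 4) = 7
B (MAX): max(6, 2) = 6
Root (MIN): min(7, 6) = 6
At Root, MIN picks B (lowest: 6).
At B, MAX picks t4 (highest: 6).
Terminal value 6.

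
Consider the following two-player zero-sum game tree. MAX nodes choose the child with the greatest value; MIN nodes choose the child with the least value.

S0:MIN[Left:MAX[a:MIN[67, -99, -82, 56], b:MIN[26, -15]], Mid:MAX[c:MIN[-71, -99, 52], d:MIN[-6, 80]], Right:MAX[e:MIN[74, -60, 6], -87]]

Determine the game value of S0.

-60

a (MIN): min(67, -99, -82, 56) = -99
b (MIN): min(26, -15) = -15
Left (MAX): max(-99, -15) = -15
c (MIN): min(-71, -99, 52) = -99
d (MIN): min(-6, 80) = -6
Mid (MAX): max(-99, -6) = -6
e (MIN): min(74, -60, 6) = -60
Right (MAX): max(-60, -87) = -60
S0 (MIN): min(-15, -6, -60) = -60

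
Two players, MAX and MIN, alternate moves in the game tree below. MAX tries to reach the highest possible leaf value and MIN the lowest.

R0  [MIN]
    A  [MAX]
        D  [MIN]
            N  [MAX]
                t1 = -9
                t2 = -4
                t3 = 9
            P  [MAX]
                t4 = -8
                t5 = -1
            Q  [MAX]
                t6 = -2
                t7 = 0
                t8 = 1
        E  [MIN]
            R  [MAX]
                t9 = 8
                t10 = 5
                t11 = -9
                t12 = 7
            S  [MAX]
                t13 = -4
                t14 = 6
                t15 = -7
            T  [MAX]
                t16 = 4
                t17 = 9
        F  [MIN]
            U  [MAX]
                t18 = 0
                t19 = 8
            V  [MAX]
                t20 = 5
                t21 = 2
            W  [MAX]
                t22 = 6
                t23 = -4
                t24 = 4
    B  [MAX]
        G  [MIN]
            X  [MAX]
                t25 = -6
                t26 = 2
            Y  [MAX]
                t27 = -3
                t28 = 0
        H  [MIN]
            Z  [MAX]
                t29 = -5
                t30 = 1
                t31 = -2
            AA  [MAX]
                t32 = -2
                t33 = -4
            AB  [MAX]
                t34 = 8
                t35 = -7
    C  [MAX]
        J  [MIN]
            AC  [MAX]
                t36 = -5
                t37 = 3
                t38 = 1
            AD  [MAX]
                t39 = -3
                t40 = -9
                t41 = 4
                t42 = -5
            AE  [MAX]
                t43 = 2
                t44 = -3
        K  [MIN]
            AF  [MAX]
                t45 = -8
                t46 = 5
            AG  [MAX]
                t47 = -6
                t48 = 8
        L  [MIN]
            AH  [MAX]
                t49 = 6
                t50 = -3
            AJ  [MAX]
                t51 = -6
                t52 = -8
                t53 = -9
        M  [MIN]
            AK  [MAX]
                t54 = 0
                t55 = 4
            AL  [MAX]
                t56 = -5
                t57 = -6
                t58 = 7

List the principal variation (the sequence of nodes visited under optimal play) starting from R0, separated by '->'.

N (MAX): max(-9, -4, 9) = 9
P (MAX): max(-8, -1) = -1
Q (MAX): max(-2, 0, 1) = 1
D (MIN): min(9, -1, 1) = -1
R (MAX): max(8, 5, -9, 7) = 8
S (MAX): max(-4, 6, -7) = 6
T (MAX): max(4, 9) = 9
E (MIN): min(8, 6, 9) = 6
U (MAX): max(0, 8) = 8
V (MAX): max(5, 2) = 5
W (MAX): max(6, -4, 4) = 6
F (MIN): min(8, 5, 6) = 5
A (MAX): max(-1, 6, 5) = 6
X (MAX): max(-6, 2) = 2
Y (MAX): max(-3, 0) = 0
G (MIN): min(2, 0) = 0
Z (MAX): max(-5, 1, -2) = 1
AA (MAX): max(-2, -4) = -2
AB (MAX): max(8, -7) = 8
H (MIN): min(1, -2, 8) = -2
B (MAX): max(0, -2) = 0
AC (MAX): max(-5, 3, 1) = 3
AD (MAX): max(-3, -9, 4, -5) = 4
AE (MAX): max(2, -3) = 2
J (MIN): min(3, 4, 2) = 2
AF (MAX): max(-8, 5) = 5
AG (MAX): max(-6, 8) = 8
K (MIN): min(5, 8) = 5
AH (MAX): max(6, -3) = 6
AJ (MAX): max(-6, -8, -9) = -6
L (MIN): min(6, -6) = -6
AK (MAX): max(0, 4) = 4
AL (MAX): max(-5, -6, 7) = 7
M (MIN): min(4, 7) = 4
C (MAX): max(2, 5, -6, 4) = 5
R0 (MIN): min(6, 0, 5) = 0
At R0, MIN picks B (lowest: 0).
At B, MAX picks G (highest: 0).
At G, MIN picks Y (lowest: 0).
At Y, MAX picks t28 (highest: 0).
Terminal value 0.

R0 -> B -> G -> Y -> t28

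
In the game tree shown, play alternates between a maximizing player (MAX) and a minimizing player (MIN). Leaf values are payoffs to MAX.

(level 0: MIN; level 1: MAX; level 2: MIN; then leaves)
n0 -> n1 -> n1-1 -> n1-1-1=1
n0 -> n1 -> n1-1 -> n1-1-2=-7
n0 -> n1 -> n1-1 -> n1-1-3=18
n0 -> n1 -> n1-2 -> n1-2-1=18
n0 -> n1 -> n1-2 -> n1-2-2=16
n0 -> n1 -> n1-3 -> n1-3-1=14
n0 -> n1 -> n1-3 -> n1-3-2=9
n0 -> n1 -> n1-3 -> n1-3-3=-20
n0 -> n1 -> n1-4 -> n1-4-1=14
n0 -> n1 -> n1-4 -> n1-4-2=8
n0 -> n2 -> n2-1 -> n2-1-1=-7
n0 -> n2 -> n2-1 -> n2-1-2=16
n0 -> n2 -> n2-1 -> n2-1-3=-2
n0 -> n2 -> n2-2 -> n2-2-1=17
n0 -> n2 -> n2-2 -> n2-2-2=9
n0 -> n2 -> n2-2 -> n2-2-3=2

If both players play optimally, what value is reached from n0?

n1-1 (MIN): min(1, -7, 18) = -7
n1-2 (MIN): min(18, 16) = 16
n1-3 (MIN): min(14, 9, -20) = -20
n1-4 (MIN): min(14, 8) = 8
n1 (MAX): max(-7, 16, -20, 8) = 16
n2-1 (MIN): min(-7, 16, -2) = -7
n2-2 (MIN): min(17, 9, 2) = 2
n2 (MAX): max(-7, 2) = 2
n0 (MIN): min(16, 2) = 2

2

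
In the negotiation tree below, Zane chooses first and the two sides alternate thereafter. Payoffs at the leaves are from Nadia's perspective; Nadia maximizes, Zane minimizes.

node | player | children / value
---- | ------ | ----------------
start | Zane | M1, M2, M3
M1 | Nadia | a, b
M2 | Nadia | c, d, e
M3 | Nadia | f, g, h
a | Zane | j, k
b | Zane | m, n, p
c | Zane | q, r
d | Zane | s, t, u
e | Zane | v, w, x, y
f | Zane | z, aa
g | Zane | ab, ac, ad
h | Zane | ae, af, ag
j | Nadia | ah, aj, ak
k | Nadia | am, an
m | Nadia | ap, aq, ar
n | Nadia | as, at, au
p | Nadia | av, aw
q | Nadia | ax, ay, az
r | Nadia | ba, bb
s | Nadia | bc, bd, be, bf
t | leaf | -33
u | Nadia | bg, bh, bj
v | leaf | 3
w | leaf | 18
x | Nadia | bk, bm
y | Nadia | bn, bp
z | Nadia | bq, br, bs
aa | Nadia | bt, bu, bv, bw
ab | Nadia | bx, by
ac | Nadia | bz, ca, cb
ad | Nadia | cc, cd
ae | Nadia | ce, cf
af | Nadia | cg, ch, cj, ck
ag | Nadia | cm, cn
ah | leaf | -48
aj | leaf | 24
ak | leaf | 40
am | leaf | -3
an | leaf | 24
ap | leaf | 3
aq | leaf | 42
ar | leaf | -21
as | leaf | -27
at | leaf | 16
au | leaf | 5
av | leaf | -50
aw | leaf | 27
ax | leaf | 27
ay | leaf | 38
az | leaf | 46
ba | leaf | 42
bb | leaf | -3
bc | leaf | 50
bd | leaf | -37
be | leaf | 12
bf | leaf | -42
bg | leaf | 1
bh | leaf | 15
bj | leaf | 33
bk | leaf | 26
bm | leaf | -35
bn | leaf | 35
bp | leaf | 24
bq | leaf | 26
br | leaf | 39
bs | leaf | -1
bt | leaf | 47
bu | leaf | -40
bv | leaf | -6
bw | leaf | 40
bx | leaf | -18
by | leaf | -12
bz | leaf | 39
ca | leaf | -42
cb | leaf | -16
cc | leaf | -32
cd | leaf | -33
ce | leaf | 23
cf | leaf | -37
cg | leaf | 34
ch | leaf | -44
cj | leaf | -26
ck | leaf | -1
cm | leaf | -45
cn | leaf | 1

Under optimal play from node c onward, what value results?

42

q (Nadia): max(27, 38, 46) = 46
r (Nadia): max(42, -3) = 42
c (Zane): min(46, 42) = 42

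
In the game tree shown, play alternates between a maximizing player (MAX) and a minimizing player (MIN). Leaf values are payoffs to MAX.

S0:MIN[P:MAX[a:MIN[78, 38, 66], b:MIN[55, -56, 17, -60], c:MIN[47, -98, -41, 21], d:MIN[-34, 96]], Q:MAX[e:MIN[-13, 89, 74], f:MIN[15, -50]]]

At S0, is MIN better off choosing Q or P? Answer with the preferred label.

Q

e (MIN): min(-13, 89, 74) = -13
f (MIN): min(15, -50) = -50
Q (MAX): max(-13, -50) = -13
a (MIN): min(78, 38, 66) = 38
b (MIN): min(55, -56, 17, -60) = -60
c (MIN): min(47, -98, -41, 21) = -98
d (MIN): min(-34, 96) = -34
P (MAX): max(38, -60, -98, -34) = 38
MIN prefers the lower value; Q=-13, P=38. Q is better since -13 < 38.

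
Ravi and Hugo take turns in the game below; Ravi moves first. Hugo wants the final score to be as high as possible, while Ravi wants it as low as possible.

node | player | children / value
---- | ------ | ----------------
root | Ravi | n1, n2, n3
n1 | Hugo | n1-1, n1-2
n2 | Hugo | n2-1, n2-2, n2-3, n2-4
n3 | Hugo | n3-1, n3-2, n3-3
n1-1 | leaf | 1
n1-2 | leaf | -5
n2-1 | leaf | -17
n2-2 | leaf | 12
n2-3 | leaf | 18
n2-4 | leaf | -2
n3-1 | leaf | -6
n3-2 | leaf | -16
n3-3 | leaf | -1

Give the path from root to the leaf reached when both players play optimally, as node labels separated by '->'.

root -> n3 -> n3-3

n1 (Hugo): max(1, -5) = 1
n2 (Hugo): max(-17, 12, 18, -2) = 18
n3 (Hugo): max(-6, -16, -1) = -1
root (Ravi): min(1, 18, -1) = -1
At root, Ravi picks n3 (lowest: -1).
At n3, Hugo picks n3-3 (highest: -1).
Terminal value -1.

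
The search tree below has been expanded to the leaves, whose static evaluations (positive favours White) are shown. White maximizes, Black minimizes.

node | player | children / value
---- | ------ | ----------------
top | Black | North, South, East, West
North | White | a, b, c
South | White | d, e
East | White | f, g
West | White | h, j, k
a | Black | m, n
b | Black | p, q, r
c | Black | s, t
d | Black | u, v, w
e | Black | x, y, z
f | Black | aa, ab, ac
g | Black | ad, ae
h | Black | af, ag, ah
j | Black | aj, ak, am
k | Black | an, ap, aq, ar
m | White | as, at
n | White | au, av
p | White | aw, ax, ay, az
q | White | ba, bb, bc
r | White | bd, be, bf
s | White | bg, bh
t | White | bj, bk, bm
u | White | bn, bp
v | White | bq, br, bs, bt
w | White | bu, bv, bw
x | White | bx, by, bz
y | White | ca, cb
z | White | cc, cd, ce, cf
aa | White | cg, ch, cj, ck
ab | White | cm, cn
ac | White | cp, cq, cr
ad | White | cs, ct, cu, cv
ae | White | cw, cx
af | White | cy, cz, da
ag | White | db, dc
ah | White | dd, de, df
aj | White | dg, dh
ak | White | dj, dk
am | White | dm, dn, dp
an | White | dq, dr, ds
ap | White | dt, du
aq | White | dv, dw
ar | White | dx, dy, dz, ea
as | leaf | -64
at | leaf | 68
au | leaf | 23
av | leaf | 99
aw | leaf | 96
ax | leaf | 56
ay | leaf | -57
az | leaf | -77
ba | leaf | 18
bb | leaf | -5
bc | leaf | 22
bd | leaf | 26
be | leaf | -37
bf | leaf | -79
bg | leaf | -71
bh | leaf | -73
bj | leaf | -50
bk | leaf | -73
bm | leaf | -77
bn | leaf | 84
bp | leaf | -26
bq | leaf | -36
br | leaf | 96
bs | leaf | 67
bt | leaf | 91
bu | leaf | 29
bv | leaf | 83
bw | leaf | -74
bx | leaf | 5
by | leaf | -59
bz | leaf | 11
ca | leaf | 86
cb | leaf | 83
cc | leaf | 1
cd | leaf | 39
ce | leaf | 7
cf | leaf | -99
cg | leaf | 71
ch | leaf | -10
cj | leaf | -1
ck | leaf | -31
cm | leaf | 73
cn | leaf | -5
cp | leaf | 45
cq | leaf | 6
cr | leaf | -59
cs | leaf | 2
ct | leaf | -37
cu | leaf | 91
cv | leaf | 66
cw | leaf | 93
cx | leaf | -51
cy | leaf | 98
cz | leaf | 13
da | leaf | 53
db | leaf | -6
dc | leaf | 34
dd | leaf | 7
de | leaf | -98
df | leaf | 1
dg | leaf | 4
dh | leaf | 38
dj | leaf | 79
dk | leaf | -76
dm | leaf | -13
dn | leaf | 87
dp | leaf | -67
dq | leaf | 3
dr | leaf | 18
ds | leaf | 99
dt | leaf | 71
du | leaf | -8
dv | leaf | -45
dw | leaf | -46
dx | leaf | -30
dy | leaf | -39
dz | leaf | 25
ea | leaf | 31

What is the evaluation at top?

m (White): max(-64, 68) = 68
n (White): max(23, 99) = 99
a (Black): min(68, 99) = 68
p (White): max(96, 56, -57, -77) = 96
q (White): max(18, -5, 22) = 22
r (White): max(26, -37, -79) = 26
b (Black): min(96, 22, 26) = 22
s (White): max(-71, -73) = -71
t (White): max(-50, -73, -77) = -50
c (Black): min(-71, -50) = -71
North (White): max(68, 22, -71) = 68
u (White): max(84, -26) = 84
v (White): max(-36, 96, 67, 91) = 96
w (White): max(29, 83, -74) = 83
d (Black): min(84, 96, 83) = 83
x (White): max(5, -59, 11) = 11
y (White): max(86, 83) = 86
z (White): max(1, 39, 7, -99) = 39
e (Black): min(11, 86, 39) = 11
South (White): max(83, 11) = 83
aa (White): max(71, -10, -1, -31) = 71
ab (White): max(73, -5) = 73
ac (White): max(45, 6, -59) = 45
f (Black): min(71, 73, 45) = 45
ad (White): max(2, -37, 91, 66) = 91
ae (White): max(93, -51) = 93
g (Black): min(91, 93) = 91
East (White): max(45, 91) = 91
af (White): max(98, 13, 53) = 98
ag (White): max(-6, 34) = 34
ah (White): max(7, -98, 1) = 7
h (Black): min(98, 34, 7) = 7
aj (White): max(4, 38) = 38
ak (White): max(79, -76) = 79
am (White): max(-13, 87, -67) = 87
j (Black): min(38, 79, 87) = 38
an (White): max(3, 18, 99) = 99
ap (White): max(71, -8) = 71
aq (White): max(-45, -46) = -45
ar (White): max(-30, -39, 25, 31) = 31
k (Black): min(99, 71, -45, 31) = -45
West (White): max(7, 38, -45) = 38
top (Black): min(68, 83, 91, 38) = 38

38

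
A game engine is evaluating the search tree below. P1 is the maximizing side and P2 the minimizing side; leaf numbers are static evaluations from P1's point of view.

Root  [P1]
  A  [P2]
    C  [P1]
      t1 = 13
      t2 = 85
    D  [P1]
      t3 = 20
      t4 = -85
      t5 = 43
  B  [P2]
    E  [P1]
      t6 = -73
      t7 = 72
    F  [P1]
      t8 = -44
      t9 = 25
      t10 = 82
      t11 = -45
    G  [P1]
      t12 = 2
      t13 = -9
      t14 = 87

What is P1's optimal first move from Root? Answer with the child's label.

C (P1): max(13, 85) = 85
D (P1): max(20, -85, 43) = 43
A (P2): min(85, 43) = 43
E (P1): max(-73, 72) = 72
F (P1): max(-44, 25, 82, -45) = 82
G (P1): max(2, -9, 87) = 87
B (P2): min(72, 82, 87) = 72
Root (P1): max(43, 72) = 72
P1 at Root wants the highest of {A=43, B=72}, so chooses B.

B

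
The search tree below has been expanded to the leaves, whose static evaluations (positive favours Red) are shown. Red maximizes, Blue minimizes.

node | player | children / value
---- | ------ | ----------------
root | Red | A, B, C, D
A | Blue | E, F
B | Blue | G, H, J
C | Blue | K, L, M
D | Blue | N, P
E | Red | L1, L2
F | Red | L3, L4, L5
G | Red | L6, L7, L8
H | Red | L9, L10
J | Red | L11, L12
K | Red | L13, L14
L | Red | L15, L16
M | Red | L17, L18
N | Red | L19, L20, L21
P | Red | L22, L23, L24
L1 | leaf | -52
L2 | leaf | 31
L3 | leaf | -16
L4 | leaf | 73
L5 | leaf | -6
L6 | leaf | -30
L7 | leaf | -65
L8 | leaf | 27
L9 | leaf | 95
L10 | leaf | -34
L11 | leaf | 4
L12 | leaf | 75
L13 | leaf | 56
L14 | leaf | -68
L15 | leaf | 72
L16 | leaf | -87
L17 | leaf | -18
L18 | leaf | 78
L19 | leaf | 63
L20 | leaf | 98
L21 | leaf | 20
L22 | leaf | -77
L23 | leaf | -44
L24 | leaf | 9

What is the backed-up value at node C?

56

K (Red): max(56, -68) = 56
L (Red): max(72, -87) = 72
M (Red): max(-18, 78) = 78
C (Blue): min(56, 72, 78) = 56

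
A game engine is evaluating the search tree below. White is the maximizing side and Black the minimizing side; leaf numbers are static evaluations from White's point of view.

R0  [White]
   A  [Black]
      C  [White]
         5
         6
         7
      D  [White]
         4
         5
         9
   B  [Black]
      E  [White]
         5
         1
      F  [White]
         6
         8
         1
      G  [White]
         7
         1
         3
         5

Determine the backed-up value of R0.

7

C (White): max(5, 6, 7) = 7
D (White): max(4, 5, 9) = 9
A (Black): min(7, 9) = 7
E (White): max(5, 1) = 5
F (White): max(6, 8, 1) = 8
G (White): max(7, 1, 3, 5) = 7
B (Black): min(5, 8, 7) = 5
R0 (White): max(7, 5) = 7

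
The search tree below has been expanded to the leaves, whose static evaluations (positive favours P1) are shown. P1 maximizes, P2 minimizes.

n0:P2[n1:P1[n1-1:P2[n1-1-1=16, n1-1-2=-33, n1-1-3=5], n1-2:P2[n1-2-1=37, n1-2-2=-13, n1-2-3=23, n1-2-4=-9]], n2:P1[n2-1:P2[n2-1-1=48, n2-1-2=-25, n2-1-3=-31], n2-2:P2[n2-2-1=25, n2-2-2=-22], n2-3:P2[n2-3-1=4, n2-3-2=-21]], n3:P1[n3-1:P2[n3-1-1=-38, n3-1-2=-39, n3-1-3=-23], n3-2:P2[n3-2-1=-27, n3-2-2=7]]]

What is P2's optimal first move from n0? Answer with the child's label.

n3

n1-1 (P2): min(16, -33, 5) = -33
n1-2 (P2): min(37, -13, 23, -9) = -13
n1 (P1): max(-33, -13) = -13
n2-1 (P2): min(48, -25, -31) = -31
n2-2 (P2): min(25, -22) = -22
n2-3 (P2): min(4, -21) = -21
n2 (P1): max(-31, -22, -21) = -21
n3-1 (P2): min(-38, -39, -23) = -39
n3-2 (P2): min(-27, 7) = -27
n3 (P1): max(-39, -27) = -27
n0 (P2): min(-13, -21, -27) = -27
P2 at n0 wants the lowest of {n1=-13, n2=-21, n3=-27}, so chooses n3.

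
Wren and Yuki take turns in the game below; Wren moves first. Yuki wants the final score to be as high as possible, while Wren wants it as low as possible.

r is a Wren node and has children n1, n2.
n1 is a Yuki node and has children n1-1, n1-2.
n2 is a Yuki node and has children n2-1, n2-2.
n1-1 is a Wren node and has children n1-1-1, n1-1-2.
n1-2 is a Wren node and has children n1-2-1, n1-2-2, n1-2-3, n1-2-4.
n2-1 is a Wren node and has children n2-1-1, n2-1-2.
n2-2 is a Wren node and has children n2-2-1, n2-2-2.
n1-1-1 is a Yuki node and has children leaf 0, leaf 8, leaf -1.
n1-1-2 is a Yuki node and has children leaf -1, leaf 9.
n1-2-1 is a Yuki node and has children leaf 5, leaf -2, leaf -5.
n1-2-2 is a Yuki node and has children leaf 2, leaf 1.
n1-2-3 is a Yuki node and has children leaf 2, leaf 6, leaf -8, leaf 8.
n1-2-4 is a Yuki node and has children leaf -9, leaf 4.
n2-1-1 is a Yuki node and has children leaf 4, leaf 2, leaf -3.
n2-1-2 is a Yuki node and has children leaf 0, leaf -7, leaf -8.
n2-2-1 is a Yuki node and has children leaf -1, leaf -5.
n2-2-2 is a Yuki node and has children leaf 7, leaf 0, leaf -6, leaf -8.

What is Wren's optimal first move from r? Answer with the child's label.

n1-1-1 (Yuki): max(0, 8, -1) = 8
n1-1-2 (Yuki): max(-1, 9) = 9
n1-1 (Wren): min(8, 9) = 8
n1-2-1 (Yuki): max(5, -2, -5) = 5
n1-2-2 (Yuki): max(2, 1) = 2
n1-2-3 (Yuki): max(2, 6, -8, 8) = 8
n1-2-4 (Yuki): max(-9, 4) = 4
n1-2 (Wren): min(5, 2, 8, 4) = 2
n1 (Yuki): max(8, 2) = 8
n2-1-1 (Yuki): max(4, 2, -3) = 4
n2-1-2 (Yuki): max(0, -7, -8) = 0
n2-1 (Wren): min(4, 0) = 0
n2-2-1 (Yuki): max(-1, -5) = -1
n2-2-2 (Yuki): max(7, 0, -6, -8) = 7
n2-2 (Wren): min(-1, 7) = -1
n2 (Yuki): max(0, -1) = 0
r (Wren): min(8, 0) = 0
Wren at r wants the lowest of {n1=8, n2=0}, so chooses n2.

n2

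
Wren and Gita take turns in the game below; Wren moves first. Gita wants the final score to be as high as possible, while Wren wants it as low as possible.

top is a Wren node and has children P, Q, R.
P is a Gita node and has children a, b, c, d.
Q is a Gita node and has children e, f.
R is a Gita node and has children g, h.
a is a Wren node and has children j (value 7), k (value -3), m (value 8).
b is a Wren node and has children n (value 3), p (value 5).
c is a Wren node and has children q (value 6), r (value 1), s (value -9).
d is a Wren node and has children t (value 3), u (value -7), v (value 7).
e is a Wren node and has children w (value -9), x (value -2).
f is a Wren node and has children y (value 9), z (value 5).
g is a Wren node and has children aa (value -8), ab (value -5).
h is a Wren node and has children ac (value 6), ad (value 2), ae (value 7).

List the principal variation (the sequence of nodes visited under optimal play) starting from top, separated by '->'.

a (Wren): min(7, -3, 8) = -3
b (Wren): min(3, 5) = 3
c (Wren): min(6, 1, -9) = -9
d (Wren): min(3, -7, 7) = -7
P (Gita): max(-3, 3, -9, -7) = 3
e (Wren): min(-9, -2) = -9
f (Wren): min(9, 5) = 5
Q (Gita): max(-9, 5) = 5
g (Wren): min(-8, -5) = -8
h (Wren): min(6, 2, 7) = 2
R (Gita): max(-8, 2) = 2
top (Wren): min(3, 5, 2) = 2
At top, Wren picks R (lowest: 2).
At R, Gita picks h (highest: 2).
At h, Wren picks ad (lowest: 2).
Terminal value 2.

top -> R -> h -> ad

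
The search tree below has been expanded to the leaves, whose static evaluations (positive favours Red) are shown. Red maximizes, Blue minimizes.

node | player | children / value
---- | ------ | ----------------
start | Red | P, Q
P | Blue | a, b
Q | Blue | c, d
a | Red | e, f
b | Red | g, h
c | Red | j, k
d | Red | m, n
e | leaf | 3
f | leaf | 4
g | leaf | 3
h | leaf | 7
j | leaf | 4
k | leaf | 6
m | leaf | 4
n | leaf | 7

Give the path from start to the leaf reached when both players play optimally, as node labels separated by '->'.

a (Red): max(3, 4) = 4
b (Red): max(3, 7) = 7
P (Blue): min(4, 7) = 4
c (Red): max(4, 6) = 6
d (Red): max(4, 7) = 7
Q (Blue): min(6, 7) = 6
start (Red): max(4, 6) = 6
At start, Red picks Q (highest: 6).
At Q, Blue picks c (lowest: 6).
At c, Red picks k (highest: 6).
Terminal value 6.

start -> Q -> c -> k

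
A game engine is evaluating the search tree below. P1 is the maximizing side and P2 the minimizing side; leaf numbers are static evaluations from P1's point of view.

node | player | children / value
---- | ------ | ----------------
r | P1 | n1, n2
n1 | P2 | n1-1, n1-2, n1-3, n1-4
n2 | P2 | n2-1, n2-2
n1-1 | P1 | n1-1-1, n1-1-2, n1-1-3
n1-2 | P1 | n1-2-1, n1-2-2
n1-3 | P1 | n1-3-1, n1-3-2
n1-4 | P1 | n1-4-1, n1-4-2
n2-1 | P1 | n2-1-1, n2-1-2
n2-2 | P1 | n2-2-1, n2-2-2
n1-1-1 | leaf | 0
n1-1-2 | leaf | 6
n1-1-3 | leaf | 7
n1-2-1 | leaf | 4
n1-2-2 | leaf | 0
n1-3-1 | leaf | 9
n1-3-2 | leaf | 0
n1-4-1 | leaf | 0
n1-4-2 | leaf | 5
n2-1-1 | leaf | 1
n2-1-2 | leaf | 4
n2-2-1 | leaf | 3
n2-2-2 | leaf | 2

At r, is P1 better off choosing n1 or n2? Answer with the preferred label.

n1

n1-1 (P1): max(0, 6, 7) = 7
n1-2 (P1): max(4, 0) = 4
n1-3 (P1): max(9, 0) = 9
n1-4 (P1): max(0, 5) = 5
n1 (P2): min(7, 4, 9, 5) = 4
n2-1 (P1): max(1, 4) = 4
n2-2 (P1): max(3, 2) = 3
n2 (P2): min(4, 3) = 3
P1 prefers the higher value; n1=4, n2=3. n1 is better since 4 > 3.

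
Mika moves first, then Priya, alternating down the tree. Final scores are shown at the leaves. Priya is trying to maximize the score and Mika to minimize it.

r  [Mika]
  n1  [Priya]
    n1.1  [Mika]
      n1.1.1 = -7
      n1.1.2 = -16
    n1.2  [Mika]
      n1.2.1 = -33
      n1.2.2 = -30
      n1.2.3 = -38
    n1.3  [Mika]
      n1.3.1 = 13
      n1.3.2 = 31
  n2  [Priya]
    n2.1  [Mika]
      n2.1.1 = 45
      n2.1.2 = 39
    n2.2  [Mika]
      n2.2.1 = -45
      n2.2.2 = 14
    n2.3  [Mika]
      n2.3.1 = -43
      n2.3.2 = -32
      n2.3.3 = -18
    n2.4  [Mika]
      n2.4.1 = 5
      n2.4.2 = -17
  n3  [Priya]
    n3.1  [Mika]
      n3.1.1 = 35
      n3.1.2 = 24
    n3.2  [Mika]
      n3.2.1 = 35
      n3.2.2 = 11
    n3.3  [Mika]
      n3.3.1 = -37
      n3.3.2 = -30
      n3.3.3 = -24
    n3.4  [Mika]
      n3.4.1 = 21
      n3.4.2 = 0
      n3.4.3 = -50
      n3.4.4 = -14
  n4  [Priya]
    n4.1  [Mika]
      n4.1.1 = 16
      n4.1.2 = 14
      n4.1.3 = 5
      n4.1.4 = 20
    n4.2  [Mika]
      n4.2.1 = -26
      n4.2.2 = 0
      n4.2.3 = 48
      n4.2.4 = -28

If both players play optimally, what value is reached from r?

n1.1 (Mika): min(-7, -16) = -16
n1.2 (Mika): min(-33, -30, -38) = -38
n1.3 (Mika): min(13, 31) = 13
n1 (Priya): max(-16, -38, 13) = 13
n2.1 (Mika): min(45, 39) = 39
n2.2 (Mika): min(-45, 14) = -45
n2.3 (Mika): min(-43, -32, -18) = -43
n2.4 (Mika): min(5, -17) = -17
n2 (Priya): max(39, -45, -43, -17) = 39
n3.1 (Mika): min(35, 24) = 24
n3.2 (Mika): min(35, 11) = 11
n3.3 (Mika): min(-37, -30, -24) = -37
n3.4 (Mika): min(21, 0, -50, -14) = -50
n3 (Priya): max(24, 11, -37, -50) = 24
n4.1 (Mika): min(16, 14, 5, 20) = 5
n4.2 (Mika): min(-26, 0, 48, -28) = -28
n4 (Priya): max(5, -28) = 5
r (Mika): min(13, 39, 24, 5) = 5

5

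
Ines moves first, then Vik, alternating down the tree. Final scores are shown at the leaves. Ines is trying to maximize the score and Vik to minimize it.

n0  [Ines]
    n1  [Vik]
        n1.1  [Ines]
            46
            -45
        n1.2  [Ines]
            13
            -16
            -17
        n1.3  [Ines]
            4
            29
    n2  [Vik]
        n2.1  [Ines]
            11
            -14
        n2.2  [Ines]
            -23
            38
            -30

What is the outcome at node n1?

n1.1 (Ines): max(46, -45) = 46
n1.2 (Ines): max(13, -16, -17) = 13
n1.3 (Ines): max(4, 29) = 29
n1 (Vik): min(46, 13, 29) = 13

13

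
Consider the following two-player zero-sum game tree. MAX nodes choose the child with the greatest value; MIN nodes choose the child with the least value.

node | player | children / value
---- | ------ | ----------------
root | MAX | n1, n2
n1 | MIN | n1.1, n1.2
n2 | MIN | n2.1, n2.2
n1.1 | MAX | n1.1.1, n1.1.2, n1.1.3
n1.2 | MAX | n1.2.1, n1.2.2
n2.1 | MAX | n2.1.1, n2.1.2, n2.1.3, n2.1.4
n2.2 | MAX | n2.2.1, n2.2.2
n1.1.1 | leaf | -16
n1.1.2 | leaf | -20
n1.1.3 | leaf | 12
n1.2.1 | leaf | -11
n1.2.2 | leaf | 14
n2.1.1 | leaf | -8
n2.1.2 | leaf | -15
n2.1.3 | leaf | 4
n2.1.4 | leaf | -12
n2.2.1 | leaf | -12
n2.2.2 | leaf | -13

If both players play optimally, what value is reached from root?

n1.1 (MAX): max(-16, -20, 12) = 12
n1.2 (MAX): max(-11, 14) = 14
n1 (MIN): min(12, 14) = 12
n2.1 (MAX): max(-8, -15, 4, -12) = 4
n2.2 (MAX): max(-12, -13) = -12
n2 (MIN): min(4, -12) = -12
root (MAX): max(12, -12) = 12

12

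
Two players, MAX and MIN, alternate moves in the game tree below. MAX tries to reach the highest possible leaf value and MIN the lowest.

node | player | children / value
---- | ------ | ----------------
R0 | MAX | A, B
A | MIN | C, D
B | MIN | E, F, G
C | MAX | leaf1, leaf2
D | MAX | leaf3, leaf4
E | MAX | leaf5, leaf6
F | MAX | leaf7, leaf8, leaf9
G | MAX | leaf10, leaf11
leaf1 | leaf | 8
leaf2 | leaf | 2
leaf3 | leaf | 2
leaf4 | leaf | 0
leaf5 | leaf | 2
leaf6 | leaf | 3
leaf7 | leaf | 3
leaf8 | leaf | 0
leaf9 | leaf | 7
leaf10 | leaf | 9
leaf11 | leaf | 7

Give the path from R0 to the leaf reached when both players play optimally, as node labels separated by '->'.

C (MAX): max(8, 2) = 8
D (MAX): max(2, 0) = 2
A (MIN): min(8, 2) = 2
E (MAX): max(2, 3) = 3
F (MAX): max(3, 0, 7) = 7
G (MAX): max(9, 7) = 9
B (MIN): min(3, 7, 9) = 3
R0 (MAX): max(2, 3) = 3
At R0, MAX picks B (highest: 3).
At B, MIN picks E (lowest: 3).
At E, MAX picks leaf6 (highest: 3).
Terminal value 3.

R0 -> B -> E -> leaf6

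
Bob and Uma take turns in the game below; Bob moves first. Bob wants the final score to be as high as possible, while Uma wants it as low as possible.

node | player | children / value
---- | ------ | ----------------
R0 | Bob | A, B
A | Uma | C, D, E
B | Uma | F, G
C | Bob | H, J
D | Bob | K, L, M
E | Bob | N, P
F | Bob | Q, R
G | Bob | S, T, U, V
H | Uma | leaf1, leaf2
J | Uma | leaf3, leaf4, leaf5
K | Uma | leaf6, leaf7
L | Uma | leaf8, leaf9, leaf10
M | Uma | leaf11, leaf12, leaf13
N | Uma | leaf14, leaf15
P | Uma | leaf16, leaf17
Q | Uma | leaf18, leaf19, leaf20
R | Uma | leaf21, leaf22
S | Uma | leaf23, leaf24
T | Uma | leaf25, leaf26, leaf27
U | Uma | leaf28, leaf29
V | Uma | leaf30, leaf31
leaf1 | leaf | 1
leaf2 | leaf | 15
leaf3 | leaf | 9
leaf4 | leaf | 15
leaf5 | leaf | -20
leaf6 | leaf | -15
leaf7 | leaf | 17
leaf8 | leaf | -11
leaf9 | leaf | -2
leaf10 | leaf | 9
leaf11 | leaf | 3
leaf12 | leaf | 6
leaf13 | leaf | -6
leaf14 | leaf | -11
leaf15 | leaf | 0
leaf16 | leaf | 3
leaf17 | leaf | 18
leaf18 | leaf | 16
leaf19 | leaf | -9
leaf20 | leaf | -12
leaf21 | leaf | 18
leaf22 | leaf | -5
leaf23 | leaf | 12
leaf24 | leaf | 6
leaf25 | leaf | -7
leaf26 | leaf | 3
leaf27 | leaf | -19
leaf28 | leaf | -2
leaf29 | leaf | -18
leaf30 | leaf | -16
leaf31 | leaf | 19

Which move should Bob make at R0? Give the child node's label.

B

H (Uma): min(1, 15) = 1
J (Uma): min(9, 15, -20) = -20
C (Bob): max(1, -20) = 1
K (Uma): min(-15, 17) = -15
L (Uma): min(-11, -2, 9) = -11
M (Uma): min(3, 6, -6) = -6
D (Bob): max(-15, -11, -6) = -6
N (Uma): min(-11, 0) = -11
P (Uma): min(3, 18) = 3
E (Bob): max(-11, 3) = 3
A (Uma): min(1, -6, 3) = -6
Q (Uma): min(16, -9, -12) = -12
R (Uma): min(18, -5) = -5
F (Bob): max(-12, -5) = -5
S (Uma): min(12, 6) = 6
T (Uma): min(-7, 3, -19) = -19
U (Uma): min(-2, -18) = -18
V (Uma): min(-16, 19) = -16
G (Bob): max(6, -19, -18, -16) = 6
B (Uma): min(-5, 6) = -5
R0 (Bob): max(-6, -5) = -5
Bob at R0 wants the highest of {A=-6, B=-5}, so chooses B.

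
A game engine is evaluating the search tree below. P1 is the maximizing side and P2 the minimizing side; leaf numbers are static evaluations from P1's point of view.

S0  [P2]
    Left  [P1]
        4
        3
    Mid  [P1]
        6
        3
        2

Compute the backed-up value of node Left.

Left (P1): max(4, 3) = 4

4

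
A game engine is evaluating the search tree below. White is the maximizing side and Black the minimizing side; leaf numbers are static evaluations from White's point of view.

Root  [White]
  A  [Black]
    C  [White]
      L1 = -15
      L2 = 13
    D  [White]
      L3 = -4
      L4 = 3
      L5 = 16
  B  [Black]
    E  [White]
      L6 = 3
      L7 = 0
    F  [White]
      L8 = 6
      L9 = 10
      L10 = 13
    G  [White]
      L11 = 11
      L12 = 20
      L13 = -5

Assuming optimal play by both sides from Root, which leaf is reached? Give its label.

L2

C (White): max(-15, 13) = 13
D (White): max(-4, 3, 16) = 16
A (Black): min(13, 16) = 13
E (White): max(3, 0) = 3
F (White): max(6, 10, 13) = 13
G (White): max(11, 20, -5) = 20
B (Black): min(3, 13, 20) = 3
Root (White): max(13, 3) = 13
At Root, White picks A (highest: 13).
At A, Black picks C (lowest: 13).
At C, White picks L2 (highest: 13).
Terminal value 13.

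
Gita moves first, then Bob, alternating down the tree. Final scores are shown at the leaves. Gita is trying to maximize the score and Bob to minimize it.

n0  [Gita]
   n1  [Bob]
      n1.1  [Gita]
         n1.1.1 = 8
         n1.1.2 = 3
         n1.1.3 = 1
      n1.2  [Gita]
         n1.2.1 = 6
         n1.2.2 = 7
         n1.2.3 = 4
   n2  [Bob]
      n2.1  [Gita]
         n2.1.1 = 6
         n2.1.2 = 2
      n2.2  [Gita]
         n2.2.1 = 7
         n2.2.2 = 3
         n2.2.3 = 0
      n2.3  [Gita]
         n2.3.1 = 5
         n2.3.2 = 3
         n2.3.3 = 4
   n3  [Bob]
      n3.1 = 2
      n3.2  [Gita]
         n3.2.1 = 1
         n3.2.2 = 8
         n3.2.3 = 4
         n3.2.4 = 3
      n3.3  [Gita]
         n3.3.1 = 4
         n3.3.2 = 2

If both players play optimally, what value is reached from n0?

7

n1.1 (Gita): max(8, 3, 1) = 8
n1.2 (Gita): max(6, 7, 4) = 7
n1 (Bob): min(8, 7) = 7
n2.1 (Gita): max(6, 2) = 6
n2.2 (Gita): max(7, 3, 0) = 7
n2.3 (Gita): max(5, 3, 4) = 5
n2 (Bob): min(6, 7, 5) = 5
n3.2 (Gita): max(1, 8, 4, 3) = 8
n3.3 (Gita): max(4, 2) = 4
n3 (Bob): min(2, 8, 4) = 2
n0 (Gita): max(7, 5, 2) = 7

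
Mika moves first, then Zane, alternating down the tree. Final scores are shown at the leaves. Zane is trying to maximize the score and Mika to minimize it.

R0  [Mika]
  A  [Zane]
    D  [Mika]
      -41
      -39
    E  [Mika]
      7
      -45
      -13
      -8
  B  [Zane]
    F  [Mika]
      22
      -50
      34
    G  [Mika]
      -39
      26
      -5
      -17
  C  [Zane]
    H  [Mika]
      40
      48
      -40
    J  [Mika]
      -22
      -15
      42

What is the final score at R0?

-41

D (Mika): min(-41, -39) = -41
E (Mika): min(7, -45, -13, -8) = -45
A (Zane): max(-41, -45) = -41
F (Mika): min(22, -50, 34) = -50
G (Mika): min(-39, 26, -5, -17) = -39
B (Zane): max(-50, -39) = -39
H (Mika): min(40, 48, -40) = -40
J (Mika): min(-22, -15, 42) = -22
C (Zane): max(-40, -22) = -22
R0 (Mika): min(-41, -39, -22) = -41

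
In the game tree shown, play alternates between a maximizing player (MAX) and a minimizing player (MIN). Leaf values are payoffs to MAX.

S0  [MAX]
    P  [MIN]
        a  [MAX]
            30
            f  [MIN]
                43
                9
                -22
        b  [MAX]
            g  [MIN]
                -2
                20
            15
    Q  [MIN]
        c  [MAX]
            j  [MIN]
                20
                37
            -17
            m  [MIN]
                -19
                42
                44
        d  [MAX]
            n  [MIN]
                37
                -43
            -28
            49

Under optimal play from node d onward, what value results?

49

n (MIN): min(37, -43) = -43
d (MAX): max(-43, -28, 49) = 49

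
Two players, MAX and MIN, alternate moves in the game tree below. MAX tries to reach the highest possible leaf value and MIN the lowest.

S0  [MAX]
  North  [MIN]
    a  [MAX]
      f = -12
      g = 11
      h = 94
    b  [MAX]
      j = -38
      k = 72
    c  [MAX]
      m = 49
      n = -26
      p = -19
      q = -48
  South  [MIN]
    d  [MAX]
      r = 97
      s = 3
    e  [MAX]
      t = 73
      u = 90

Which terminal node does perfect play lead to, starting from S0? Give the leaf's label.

a (MAX): max(-12, 11, 94) = 94
b (MAX): max(-38, 72) = 72
c (MAX): max(49, -26, -19, -48) = 49
North (MIN): min(94, 72, 49) = 49
d (MAX): max(97, 3) = 97
e (MAX): max(73, 90) = 90
South (MIN): min(97, 90) = 90
S0 (MAX): max(49, 90) = 90
At S0, MAX picks South (highest: 90).
At South, MIN picks e (lowest: 90).
At e, MAX picks u (highest: 90).
Terminal value 90.

u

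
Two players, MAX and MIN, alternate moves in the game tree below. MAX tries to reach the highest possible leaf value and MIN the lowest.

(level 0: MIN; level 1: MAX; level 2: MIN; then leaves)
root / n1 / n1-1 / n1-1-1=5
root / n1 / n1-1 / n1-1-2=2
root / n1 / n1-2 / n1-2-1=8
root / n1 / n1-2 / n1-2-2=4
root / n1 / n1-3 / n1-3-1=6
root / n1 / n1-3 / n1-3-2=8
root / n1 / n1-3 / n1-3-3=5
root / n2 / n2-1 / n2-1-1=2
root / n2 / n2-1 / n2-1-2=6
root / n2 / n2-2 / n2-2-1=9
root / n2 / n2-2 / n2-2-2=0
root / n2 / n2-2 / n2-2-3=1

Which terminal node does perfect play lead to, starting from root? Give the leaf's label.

n2-1-1

n1-1 (MIN): min(5, 2) = 2
n1-2 (MIN): min(8, 4) = 4
n1-3 (MIN): min(6, 8, 5) = 5
n1 (MAX): max(2, 4, 5) = 5
n2-1 (MIN): min(2, 6) = 2
n2-2 (MIN): min(9, 0, 1) = 0
n2 (MAX): max(2, 0) = 2
root (MIN): min(5, 2) = 2
At root, MIN picks n2 (lowest: 2).
At n2, MAX picks n2-1 (highest: 2).
At n2-1, MIN picks n2-1-1 (lowest: 2).
Terminal value 2.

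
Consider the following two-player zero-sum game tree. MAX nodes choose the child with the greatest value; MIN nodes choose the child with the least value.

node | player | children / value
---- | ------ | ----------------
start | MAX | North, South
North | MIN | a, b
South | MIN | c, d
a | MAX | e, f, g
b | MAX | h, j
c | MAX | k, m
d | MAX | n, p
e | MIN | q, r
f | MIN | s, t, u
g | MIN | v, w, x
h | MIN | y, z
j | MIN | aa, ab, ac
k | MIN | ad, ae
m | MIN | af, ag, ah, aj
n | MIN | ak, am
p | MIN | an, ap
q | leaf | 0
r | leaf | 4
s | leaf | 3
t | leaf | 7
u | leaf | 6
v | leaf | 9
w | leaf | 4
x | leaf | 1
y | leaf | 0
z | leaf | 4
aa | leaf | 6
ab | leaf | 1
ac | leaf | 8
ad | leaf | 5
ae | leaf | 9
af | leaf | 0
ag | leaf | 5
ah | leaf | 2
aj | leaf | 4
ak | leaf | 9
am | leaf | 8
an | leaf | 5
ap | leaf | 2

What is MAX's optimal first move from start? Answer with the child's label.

South

e (MIN): min(0, 4) = 0
f (MIN): min(3, 7, 6) = 3
g (MIN): min(9, 4, 1) = 1
a (MAX): max(0, 3, 1) = 3
h (MIN): min(0, 4) = 0
j (MIN): min(6, 1, 8) = 1
b (MAX): max(0, 1) = 1
North (MIN): min(3, 1) = 1
k (MIN): min(5, 9) = 5
m (MIN): min(0, 5, 2, 4) = 0
c (MAX): max(5, 0) = 5
n (MIN): min(9, 8) = 8
p (MIN): min(5, 2) = 2
d (MAX): max(8, 2) = 8
South (MIN): min(5, 8) = 5
start (MAX): max(1, 5) = 5
MAX at start wants the highest of {North=1, South=5}, so chooses South.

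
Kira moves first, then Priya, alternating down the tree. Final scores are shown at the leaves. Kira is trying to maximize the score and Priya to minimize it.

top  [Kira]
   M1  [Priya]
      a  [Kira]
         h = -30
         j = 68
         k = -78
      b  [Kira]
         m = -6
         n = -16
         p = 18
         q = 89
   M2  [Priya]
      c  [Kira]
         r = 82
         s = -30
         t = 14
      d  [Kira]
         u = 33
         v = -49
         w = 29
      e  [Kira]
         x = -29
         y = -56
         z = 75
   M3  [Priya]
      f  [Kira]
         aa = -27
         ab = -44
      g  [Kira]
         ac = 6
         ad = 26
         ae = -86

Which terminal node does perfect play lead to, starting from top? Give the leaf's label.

j

a (Kira): max(-30, 68, -78) = 68
b (Kira): max(-6, -16, 18, 89) = 89
M1 (Priya): min(68, 89) = 68
c (Kira): max(82, -30, 14) = 82
d (Kira): max(33, -49, 29) = 33
e (Kira): max(-29, -56, 75) = 75
M2 (Priya): min(82, 33, 75) = 33
f (Kira): max(-27, -44) = -27
g (Kira): max(6, 26, -86) = 26
M3 (Priya): min(-27, 26) = -27
top (Kira): max(68, 33, -27) = 68
At top, Kira picks M1 (highest: 68).
At M1, Priya picks a (lowest: 68).
At a, Kira picks j (highest: 68).
Terminal value 68.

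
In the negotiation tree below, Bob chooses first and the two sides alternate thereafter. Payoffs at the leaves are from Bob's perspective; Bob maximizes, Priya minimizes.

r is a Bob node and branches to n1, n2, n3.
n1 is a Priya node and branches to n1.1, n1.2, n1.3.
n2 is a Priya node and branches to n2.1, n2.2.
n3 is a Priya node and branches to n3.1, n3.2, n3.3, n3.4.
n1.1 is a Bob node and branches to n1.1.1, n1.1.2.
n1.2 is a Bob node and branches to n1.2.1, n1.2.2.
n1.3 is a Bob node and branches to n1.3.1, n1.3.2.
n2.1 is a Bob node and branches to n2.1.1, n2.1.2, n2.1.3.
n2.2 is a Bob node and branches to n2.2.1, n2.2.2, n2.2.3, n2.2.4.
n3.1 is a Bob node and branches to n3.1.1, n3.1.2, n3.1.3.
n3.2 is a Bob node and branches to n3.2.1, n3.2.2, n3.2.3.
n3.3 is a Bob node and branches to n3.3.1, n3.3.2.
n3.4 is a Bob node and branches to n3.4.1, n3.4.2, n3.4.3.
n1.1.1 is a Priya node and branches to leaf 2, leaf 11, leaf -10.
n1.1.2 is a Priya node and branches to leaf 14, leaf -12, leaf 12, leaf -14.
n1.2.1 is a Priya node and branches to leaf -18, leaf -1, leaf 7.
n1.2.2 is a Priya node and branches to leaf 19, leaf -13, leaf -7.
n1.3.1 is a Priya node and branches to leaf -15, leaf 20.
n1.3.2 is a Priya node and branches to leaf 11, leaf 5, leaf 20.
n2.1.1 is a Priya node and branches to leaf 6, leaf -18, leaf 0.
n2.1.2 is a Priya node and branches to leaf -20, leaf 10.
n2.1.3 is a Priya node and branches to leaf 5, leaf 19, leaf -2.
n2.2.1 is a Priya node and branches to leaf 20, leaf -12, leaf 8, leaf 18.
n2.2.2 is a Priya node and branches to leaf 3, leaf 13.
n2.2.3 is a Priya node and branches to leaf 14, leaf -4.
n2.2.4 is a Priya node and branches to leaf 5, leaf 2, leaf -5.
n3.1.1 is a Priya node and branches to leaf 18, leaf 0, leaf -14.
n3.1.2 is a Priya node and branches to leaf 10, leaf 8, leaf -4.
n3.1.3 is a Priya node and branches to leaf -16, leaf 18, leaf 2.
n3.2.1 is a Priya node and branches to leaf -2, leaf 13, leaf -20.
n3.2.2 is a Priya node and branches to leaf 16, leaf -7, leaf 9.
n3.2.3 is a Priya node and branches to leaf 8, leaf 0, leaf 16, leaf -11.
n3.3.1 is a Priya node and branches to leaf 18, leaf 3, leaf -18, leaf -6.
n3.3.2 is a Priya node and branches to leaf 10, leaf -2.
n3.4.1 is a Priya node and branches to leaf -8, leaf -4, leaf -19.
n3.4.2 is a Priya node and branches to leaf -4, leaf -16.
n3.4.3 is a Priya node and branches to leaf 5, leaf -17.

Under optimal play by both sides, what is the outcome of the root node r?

-2

n1.1.1 (Priya): min(2, 11, -10) = -10
n1.1.2 (Priya): min(14, -12, 12, -14) = -14
n1.1 (Bob): max(-10, -14) = -10
n1.2.1 (Priya): min(-18, -1, 7) = -18
n1.2.2 (Priya): min(19, -13, -7) = -13
n1.2 (Bob): max(-18, -13) = -13
n1.3.1 (Priya): min(-15, 20) = -15
n1.3.2 (Priya): min(11, 5, 20) = 5
n1.3 (Bob): max(-15, 5) = 5
n1 (Priya): min(-10, -13, 5) = -13
n2.1.1 (Priya): min(6, -18, 0) = -18
n2.1.2 (Priya): min(-20, 10) = -20
n2.1.3 (Priya): min(5, 19, -2) = -2
n2.1 (Bob): max(-18, -20, -2) = -2
n2.2.1 (Priya): min(20, -12, 8, 18) = -12
n2.2.2 (Priya): min(3, 13) = 3
n2.2.3 (Priya): min(14, -4) = -4
n2.2.4 (Priya): min(5, 2, -5) = -5
n2.2 (Bob): max(-12, 3, -4, -5) = 3
n2 (Priya): min(-2, 3) = -2
n3.1.1 (Priya): min(18, 0, -14) = -14
n3.1.2 (Priya): min(10, 8, -4) = -4
n3.1.3 (Priya): min(-16, 18, 2) = -16
n3.1 (Bob): max(-14, -4, -16) = -4
n3.2.1 (Priya): min(-2, 13, -20) = -20
n3.2.2 (Priya): min(16, -7, 9) = -7
n3.2.3 (Priya): min(8, 0, 16, -11) = -11
n3.2 (Bob): max(-20, -7, -11) = -7
n3.3.1 (Priya): min(18, 3, -18, -6) = -18
n3.3.2 (Priya): min(10, -2) = -2
n3.3 (Bob): max(-18, -2) = -2
n3.4.1 (Priya): min(-8, -4, -19) = -19
n3.4.2 (Priya): min(-4, -16) = -16
n3.4.3 (Priya): min(5, -17) = -17
n3.4 (Bob): max(-19, -16, -17) = -16
n3 (Priya): min(-4, -7, -2, -16) = -16
r (Bob): max(-13, -2, -16) = -2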